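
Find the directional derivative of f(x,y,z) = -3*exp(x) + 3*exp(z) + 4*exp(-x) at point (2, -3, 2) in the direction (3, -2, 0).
3*sqrt(13)*(-3*exp(4) - 4)*exp(-2)/13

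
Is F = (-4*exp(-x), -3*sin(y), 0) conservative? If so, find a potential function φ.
Yes, F is conservative. φ = 3*cos(y) + 4*exp(-x)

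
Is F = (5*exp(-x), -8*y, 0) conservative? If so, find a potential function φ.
Yes, F is conservative. φ = -4*y**2 - 5*exp(-x)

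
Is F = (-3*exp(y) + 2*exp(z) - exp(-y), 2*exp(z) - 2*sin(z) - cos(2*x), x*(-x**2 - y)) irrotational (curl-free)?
No, ∇×F = (-x - 2*exp(z) + 2*cos(z), 3*x**2 + y + 2*exp(z), 3*exp(y) + 2*sin(2*x) - exp(-y))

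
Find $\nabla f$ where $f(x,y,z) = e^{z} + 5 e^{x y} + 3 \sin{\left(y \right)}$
(5*y*exp(x*y), 5*x*exp(x*y) + 3*cos(y), exp(z))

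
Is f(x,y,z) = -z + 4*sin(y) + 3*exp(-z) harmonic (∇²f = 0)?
No, ∇²f = -4*sin(y) + 3*exp(-z)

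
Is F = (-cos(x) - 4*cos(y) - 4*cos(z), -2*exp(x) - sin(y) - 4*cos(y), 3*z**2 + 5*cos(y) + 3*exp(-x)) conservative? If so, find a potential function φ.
No, ∇×F = (-5*sin(y), 4*sin(z) + 3*exp(-x), -2*exp(x) - 4*sin(y)) ≠ 0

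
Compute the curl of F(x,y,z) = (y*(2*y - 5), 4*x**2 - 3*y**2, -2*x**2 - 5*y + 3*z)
(-5, 4*x, 8*x - 4*y + 5)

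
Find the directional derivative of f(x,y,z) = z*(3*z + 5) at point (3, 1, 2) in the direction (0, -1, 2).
34*sqrt(5)/5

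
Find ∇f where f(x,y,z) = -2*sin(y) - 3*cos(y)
(0, 3*sin(y) - 2*cos(y), 0)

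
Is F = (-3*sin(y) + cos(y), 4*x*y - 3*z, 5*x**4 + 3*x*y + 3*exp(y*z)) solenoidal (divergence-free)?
No, ∇·F = 4*x + 3*y*exp(y*z)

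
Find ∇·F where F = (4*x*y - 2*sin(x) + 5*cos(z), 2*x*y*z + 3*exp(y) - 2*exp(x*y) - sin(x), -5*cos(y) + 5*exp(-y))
2*x*z - 2*x*exp(x*y) + 4*y + 3*exp(y) - 2*cos(x)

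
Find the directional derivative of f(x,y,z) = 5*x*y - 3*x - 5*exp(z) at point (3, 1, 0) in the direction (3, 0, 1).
sqrt(10)/10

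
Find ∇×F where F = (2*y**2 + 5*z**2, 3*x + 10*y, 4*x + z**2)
(0, 10*z - 4, 3 - 4*y)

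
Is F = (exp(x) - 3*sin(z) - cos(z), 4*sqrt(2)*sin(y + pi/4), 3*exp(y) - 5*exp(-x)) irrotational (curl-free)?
No, ∇×F = (3*exp(y), sin(z) - 3*cos(z) - 5*exp(-x), 0)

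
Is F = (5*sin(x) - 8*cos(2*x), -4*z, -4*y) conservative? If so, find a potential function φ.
Yes, F is conservative. φ = -4*y*z - 4*sin(2*x) - 5*cos(x)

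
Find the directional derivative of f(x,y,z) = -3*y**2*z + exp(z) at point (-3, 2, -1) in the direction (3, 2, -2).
2*sqrt(17)*(-1 + 24*E)*exp(-1)/17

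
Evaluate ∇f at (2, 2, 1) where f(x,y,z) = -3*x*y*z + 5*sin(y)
(-6, -6 + 5*cos(2), -12)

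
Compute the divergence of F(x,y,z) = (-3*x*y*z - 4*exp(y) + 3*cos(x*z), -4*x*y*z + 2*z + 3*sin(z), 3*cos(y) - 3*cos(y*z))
-4*x*z - 3*y*z + 3*y*sin(y*z) - 3*z*sin(x*z)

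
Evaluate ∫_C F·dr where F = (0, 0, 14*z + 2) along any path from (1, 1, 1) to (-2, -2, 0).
-9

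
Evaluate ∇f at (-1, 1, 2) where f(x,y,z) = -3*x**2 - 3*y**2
(6, -6, 0)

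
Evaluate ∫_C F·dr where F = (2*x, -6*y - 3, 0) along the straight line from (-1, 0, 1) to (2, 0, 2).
3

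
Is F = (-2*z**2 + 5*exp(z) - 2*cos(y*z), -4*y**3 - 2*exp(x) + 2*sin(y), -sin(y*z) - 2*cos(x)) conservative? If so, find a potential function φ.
No, ∇×F = (-z*cos(y*z), 2*y*sin(y*z) - 4*z + 5*exp(z) - 2*sin(x), -2*z*sin(y*z) - 2*exp(x)) ≠ 0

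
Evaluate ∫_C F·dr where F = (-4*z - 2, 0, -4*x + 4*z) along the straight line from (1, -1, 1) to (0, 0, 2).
12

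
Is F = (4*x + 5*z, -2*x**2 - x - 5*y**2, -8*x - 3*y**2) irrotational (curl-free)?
No, ∇×F = (-6*y, 13, -4*x - 1)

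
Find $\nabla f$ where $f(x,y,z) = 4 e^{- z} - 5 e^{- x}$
(5*exp(-x), 0, -4*exp(-z))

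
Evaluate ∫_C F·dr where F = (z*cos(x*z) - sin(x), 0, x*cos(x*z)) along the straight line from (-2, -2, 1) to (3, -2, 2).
cos(3) + sin(6) - sqrt(2)*cos(pi/4 + 2)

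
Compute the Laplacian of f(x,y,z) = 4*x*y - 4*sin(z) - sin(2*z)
4*sin(z) + 4*sin(2*z)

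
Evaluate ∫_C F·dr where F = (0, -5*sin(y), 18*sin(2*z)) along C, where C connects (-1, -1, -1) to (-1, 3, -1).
5*cos(3) - 5*cos(1)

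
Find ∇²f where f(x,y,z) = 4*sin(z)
-4*sin(z)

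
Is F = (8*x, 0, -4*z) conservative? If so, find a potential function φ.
Yes, F is conservative. φ = 4*x**2 - 2*z**2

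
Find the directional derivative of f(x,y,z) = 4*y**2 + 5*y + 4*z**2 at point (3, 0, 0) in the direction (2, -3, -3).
-15*sqrt(22)/22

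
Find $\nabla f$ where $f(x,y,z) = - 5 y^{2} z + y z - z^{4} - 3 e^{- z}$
(0, z*(1 - 10*y), -5*y**2 + y - 4*z**3 + 3*exp(-z))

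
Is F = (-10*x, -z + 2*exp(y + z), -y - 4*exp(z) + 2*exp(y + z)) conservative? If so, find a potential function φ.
Yes, F is conservative. φ = -5*x**2 - y*z - 4*exp(z) + 2*exp(y + z)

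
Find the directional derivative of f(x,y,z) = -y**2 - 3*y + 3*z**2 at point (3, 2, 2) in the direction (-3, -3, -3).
-5*sqrt(3)/3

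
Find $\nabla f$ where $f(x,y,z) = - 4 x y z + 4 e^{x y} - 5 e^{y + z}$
(4*y*(-z + exp(x*y)), -4*x*z + 4*x*exp(x*y) - 5*exp(y + z), -4*x*y - 5*exp(y + z))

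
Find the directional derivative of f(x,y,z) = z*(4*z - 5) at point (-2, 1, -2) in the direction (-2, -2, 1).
-7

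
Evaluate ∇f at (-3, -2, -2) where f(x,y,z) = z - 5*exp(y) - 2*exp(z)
(0, -5*exp(-2), 1 - 2*exp(-2))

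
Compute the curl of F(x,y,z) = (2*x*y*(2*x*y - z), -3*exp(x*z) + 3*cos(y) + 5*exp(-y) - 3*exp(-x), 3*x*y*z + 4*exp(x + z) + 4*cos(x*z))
(3*x*(z + exp(x*z)), -2*x*y - 3*y*z + 4*z*sin(x*z) - 4*exp(x + z), -8*x**2*y + 2*x*z - 3*z*exp(x*z) + 3*exp(-x))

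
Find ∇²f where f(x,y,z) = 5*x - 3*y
0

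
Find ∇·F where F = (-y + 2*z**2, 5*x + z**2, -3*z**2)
-6*z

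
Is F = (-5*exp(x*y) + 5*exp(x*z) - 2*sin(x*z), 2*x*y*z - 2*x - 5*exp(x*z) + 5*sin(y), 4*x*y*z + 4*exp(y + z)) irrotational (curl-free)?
No, ∇×F = (-2*x*y + 4*x*z + 5*x*exp(x*z) + 4*exp(y + z), 5*x*exp(x*z) - 2*x*cos(x*z) - 4*y*z, 5*x*exp(x*y) + 2*y*z - 5*z*exp(x*z) - 2)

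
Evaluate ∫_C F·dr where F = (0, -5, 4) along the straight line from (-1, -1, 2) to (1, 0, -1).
-17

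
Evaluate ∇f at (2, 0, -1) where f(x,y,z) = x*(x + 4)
(8, 0, 0)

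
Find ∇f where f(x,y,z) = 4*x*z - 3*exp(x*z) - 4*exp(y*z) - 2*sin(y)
(z*(4 - 3*exp(x*z)), -4*z*exp(y*z) - 2*cos(y), -3*x*exp(x*z) + 4*x - 4*y*exp(y*z))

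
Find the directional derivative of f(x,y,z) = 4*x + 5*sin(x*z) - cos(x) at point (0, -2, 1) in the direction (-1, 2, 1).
-3*sqrt(6)/2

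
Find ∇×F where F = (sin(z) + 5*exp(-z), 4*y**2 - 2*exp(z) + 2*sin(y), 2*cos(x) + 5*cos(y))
(2*exp(z) - 5*sin(y), 2*sin(x) + cos(z) - 5*exp(-z), 0)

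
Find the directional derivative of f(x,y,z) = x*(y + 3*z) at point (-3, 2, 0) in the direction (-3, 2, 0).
-12*sqrt(13)/13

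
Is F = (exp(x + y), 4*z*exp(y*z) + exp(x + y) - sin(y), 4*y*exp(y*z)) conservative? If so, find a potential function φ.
Yes, F is conservative. φ = 4*exp(y*z) + exp(x + y) + cos(y)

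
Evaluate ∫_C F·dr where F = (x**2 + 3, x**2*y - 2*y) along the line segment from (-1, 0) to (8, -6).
693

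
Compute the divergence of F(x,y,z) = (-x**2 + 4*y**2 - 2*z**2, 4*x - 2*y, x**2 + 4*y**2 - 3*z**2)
-2*x - 6*z - 2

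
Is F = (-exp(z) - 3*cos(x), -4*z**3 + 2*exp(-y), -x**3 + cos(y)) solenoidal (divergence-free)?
No, ∇·F = 3*sin(x) - 2*exp(-y)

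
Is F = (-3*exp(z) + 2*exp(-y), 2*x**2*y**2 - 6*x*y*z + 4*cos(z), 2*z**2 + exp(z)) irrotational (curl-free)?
No, ∇×F = (6*x*y + 4*sin(z), -3*exp(z), 4*x*y**2 - 6*y*z + 2*exp(-y))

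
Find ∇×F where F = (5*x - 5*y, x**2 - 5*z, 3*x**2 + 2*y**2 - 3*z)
(4*y + 5, -6*x, 2*x + 5)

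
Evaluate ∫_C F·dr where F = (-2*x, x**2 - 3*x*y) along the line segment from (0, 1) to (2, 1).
-4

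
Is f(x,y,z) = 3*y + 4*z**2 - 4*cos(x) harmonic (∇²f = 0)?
No, ∇²f = 4*cos(x) + 8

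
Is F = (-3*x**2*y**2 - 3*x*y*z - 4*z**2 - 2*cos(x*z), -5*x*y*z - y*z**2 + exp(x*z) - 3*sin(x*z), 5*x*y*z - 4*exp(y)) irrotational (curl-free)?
No, ∇×F = (5*x*y + 5*x*z - x*exp(x*z) + 3*x*cos(x*z) + 2*y*z - 4*exp(y), -3*x*y + 2*x*sin(x*z) - 5*y*z - 8*z, 6*x**2*y + 3*x*z - 5*y*z + z*exp(x*z) - 3*z*cos(x*z))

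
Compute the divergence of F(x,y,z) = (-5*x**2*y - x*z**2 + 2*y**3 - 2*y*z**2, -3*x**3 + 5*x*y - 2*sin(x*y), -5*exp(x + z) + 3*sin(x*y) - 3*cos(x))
-10*x*y - 2*x*cos(x*y) + 5*x - z**2 - 5*exp(x + z)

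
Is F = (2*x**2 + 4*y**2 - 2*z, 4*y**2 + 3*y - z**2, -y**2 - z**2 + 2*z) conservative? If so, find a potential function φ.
No, ∇×F = (-2*y + 2*z, -2, -8*y) ≠ 0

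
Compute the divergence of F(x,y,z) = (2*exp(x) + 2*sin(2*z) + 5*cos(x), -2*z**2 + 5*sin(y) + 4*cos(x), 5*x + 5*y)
2*exp(x) - 5*sin(x) + 5*cos(y)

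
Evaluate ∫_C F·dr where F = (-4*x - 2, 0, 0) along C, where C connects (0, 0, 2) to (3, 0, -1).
-24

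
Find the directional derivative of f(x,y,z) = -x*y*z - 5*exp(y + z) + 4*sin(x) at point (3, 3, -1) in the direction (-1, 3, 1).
-sqrt(11)*(4*cos(3) + 3 + 20*exp(2))/11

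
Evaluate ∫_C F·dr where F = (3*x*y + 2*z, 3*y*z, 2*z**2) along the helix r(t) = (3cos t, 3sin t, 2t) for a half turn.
pi*(-153 + 32*pi**2)/6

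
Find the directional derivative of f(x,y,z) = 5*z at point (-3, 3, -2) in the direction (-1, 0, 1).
5*sqrt(2)/2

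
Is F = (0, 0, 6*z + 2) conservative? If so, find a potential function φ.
Yes, F is conservative. φ = z*(3*z + 2)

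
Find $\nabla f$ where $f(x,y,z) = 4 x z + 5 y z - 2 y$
(4*z, 5*z - 2, 4*x + 5*y)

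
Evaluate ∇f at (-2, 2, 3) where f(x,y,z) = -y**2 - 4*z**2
(0, -4, -24)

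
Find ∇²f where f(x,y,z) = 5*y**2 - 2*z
10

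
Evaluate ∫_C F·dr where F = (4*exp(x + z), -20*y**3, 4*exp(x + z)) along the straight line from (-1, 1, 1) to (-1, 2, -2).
-79 + 4*exp(-3)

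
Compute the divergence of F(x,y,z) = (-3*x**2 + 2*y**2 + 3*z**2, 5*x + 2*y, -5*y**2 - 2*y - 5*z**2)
-6*x - 10*z + 2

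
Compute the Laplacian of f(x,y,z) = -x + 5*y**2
10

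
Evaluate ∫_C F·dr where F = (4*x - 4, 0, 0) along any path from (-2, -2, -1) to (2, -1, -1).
-16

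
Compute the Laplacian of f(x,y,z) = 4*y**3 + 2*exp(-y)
24*y + 2*exp(-y)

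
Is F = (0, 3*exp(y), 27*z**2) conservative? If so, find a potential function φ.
Yes, F is conservative. φ = 9*z**3 + 3*exp(y)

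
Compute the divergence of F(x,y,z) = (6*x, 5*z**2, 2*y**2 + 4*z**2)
8*z + 6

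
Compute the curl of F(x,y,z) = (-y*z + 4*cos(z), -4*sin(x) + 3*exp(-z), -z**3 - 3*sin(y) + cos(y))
(-sin(y) - 3*cos(y) + 3*exp(-z), -y - 4*sin(z), z - 4*cos(x))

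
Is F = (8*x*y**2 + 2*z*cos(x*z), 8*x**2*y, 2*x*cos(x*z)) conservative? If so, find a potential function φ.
Yes, F is conservative. φ = 4*x**2*y**2 + 2*sin(x*z)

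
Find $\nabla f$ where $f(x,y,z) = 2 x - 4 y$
(2, -4, 0)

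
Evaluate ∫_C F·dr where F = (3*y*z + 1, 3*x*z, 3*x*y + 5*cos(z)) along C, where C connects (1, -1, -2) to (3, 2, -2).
-40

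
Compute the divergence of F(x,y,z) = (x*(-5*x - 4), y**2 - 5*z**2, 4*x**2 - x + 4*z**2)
-10*x + 2*y + 8*z - 4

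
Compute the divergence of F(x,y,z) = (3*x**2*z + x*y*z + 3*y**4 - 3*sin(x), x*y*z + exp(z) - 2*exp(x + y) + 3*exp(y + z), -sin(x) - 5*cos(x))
7*x*z + y*z - 2*exp(x + y) + 3*exp(y + z) - 3*cos(x)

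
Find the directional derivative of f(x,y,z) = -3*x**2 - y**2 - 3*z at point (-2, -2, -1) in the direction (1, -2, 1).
sqrt(6)/6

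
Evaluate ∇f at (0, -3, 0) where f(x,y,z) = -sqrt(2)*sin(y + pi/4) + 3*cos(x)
(0, -sqrt(2)*sin(pi/4 + 3), 0)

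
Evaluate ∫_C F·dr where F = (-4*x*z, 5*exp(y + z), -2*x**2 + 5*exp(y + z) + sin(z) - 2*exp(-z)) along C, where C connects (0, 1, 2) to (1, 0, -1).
-5*exp(3) - cos(1) + cos(2) - 2*exp(-2) + 5*exp(-1) + 2 + 2*E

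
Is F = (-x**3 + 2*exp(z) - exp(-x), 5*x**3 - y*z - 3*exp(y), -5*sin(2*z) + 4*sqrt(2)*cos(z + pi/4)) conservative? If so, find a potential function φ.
No, ∇×F = (y, 2*exp(z), 15*x**2) ≠ 0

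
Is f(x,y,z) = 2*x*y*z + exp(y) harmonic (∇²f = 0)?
No, ∇²f = exp(y)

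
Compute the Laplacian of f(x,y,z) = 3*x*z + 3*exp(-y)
3*exp(-y)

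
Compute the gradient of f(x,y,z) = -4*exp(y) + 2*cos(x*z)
(-2*z*sin(x*z), -4*exp(y), -2*x*sin(x*z))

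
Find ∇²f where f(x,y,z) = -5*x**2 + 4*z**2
-2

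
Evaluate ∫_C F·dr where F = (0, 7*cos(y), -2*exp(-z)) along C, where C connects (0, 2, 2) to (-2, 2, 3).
2*(1 - E)*exp(-3)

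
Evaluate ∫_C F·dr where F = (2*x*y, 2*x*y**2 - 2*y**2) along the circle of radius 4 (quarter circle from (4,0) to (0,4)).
-256/3 + 32*pi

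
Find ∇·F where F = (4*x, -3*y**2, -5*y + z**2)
-6*y + 2*z + 4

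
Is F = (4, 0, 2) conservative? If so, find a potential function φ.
Yes, F is conservative. φ = 4*x + 2*z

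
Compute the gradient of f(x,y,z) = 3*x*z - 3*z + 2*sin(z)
(3*z, 0, 3*x + 2*cos(z) - 3)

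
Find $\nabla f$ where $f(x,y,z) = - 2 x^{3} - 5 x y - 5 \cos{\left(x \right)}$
(-6*x**2 - 5*y + 5*sin(x), -5*x, 0)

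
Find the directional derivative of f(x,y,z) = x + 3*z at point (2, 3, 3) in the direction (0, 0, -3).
-3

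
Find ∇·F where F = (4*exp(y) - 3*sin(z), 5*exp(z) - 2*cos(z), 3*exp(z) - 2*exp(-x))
3*exp(z)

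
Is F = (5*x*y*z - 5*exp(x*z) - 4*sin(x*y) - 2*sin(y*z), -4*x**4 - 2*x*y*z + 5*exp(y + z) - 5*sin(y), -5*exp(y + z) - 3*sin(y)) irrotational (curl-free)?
No, ∇×F = (2*x*y - 10*exp(y + z) - 3*cos(y), 5*x*y - 5*x*exp(x*z) - 2*y*cos(y*z), -16*x**3 - 5*x*z + 4*x*cos(x*y) - 2*y*z + 2*z*cos(y*z))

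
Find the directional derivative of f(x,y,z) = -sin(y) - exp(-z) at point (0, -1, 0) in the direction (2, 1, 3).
sqrt(14)*(3 - cos(1))/14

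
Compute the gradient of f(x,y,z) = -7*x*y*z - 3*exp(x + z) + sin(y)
(-7*y*z - 3*exp(x + z), -7*x*z + cos(y), -7*x*y - 3*exp(x + z))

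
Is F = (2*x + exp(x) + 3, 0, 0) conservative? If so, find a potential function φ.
Yes, F is conservative. φ = x**2 + 3*x + exp(x)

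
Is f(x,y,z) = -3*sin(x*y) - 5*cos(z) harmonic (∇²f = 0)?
No, ∇²f = 3*x**2*sin(x*y) + 3*y**2*sin(x*y) + 5*cos(z)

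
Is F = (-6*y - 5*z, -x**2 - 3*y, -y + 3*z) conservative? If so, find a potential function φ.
No, ∇×F = (-1, -5, 6 - 2*x) ≠ 0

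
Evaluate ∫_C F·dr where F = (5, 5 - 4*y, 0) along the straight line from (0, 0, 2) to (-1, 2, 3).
-3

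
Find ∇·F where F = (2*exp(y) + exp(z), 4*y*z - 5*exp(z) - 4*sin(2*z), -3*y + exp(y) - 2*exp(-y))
4*z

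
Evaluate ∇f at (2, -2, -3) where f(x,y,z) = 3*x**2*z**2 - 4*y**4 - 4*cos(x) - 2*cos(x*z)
(6*sin(6) + 4*sin(2) + 108, 128, -72 - 4*sin(6))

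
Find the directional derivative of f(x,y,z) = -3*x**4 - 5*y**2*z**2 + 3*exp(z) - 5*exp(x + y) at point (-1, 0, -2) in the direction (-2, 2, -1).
-8 - exp(-2)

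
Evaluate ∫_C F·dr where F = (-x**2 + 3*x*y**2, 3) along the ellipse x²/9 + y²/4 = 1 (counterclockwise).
0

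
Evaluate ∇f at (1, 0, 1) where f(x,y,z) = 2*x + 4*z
(2, 0, 4)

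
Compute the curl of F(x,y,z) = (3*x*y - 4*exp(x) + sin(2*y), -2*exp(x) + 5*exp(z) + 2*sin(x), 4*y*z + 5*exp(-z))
(4*z - 5*exp(z), 0, -3*x - 2*exp(x) + 2*cos(x) - 2*cos(2*y))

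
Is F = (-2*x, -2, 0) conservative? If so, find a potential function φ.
Yes, F is conservative. φ = -x**2 - 2*y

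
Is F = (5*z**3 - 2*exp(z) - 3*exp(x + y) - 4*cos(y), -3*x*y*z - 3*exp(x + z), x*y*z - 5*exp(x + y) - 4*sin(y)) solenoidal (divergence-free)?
No, ∇·F = x*y - 3*x*z - 3*exp(x + y)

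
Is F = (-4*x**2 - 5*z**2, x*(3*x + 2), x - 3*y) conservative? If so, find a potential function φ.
No, ∇×F = (-3, -10*z - 1, 6*x + 2) ≠ 0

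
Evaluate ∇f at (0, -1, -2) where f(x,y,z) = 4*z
(0, 0, 4)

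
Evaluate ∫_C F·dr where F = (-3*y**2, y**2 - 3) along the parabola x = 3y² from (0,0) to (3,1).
-43/6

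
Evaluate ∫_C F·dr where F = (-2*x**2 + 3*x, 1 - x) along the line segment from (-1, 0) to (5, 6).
-54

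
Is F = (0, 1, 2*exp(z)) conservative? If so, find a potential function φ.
Yes, F is conservative. φ = y + 2*exp(z)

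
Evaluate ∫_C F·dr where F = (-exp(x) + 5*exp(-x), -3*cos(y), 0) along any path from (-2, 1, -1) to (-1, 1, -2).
(-E + 1 - 5*(1 - E)*exp(3))*exp(-2)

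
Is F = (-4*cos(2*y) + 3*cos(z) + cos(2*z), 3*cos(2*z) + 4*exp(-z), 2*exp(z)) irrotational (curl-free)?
No, ∇×F = (6*sin(2*z) + 4*exp(-z), -(4*cos(z) + 3)*sin(z), -8*sin(2*y))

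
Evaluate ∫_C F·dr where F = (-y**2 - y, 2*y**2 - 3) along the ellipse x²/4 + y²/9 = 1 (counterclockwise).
6*pi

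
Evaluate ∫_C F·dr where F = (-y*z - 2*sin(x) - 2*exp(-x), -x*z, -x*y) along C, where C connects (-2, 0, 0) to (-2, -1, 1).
-2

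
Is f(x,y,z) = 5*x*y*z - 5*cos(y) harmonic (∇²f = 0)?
No, ∇²f = 5*cos(y)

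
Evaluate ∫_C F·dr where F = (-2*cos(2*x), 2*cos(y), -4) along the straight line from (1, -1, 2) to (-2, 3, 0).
sin(4) + 2*sin(3) + sin(2) + 2*sin(1) + 8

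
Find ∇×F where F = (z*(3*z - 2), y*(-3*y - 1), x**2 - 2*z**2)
(0, -2*x + 6*z - 2, 0)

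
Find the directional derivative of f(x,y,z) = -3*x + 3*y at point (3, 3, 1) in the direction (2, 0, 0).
-3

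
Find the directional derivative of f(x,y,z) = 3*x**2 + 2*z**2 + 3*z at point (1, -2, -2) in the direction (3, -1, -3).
33*sqrt(19)/19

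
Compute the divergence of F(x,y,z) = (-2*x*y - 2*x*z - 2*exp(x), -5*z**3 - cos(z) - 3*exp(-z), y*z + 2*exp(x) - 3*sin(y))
-y - 2*z - 2*exp(x)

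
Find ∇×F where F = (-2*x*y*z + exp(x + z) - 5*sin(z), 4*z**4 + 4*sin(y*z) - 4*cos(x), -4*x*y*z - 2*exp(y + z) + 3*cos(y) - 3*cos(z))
(-4*x*z - 4*y*cos(y*z) - 16*z**3 - 2*exp(y + z) - 3*sin(y), -2*x*y + 4*y*z + exp(x + z) - 5*cos(z), 2*x*z + 4*sin(x))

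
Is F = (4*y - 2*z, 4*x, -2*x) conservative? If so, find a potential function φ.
Yes, F is conservative. φ = 2*x*(2*y - z)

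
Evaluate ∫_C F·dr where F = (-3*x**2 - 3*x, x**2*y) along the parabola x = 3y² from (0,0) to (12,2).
-1848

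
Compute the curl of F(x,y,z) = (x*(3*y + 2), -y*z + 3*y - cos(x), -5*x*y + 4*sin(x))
(-5*x + y, 5*y - 4*cos(x), -3*x + sin(x))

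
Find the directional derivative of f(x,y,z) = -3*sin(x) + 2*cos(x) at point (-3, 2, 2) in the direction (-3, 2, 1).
3*sqrt(14)*(3*cos(3) - 2*sin(3))/14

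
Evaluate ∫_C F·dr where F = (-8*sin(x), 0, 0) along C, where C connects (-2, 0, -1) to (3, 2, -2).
8*cos(3) - 8*cos(2)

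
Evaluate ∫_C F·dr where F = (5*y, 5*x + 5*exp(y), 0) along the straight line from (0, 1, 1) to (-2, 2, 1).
-20 - 5*E + 5*exp(2)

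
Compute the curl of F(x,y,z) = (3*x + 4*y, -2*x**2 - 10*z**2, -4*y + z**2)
(20*z - 4, 0, -4*x - 4)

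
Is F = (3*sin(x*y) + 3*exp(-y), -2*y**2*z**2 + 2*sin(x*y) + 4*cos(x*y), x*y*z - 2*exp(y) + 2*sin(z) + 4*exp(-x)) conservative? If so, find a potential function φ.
No, ∇×F = (x*z + 4*y**2*z - 2*exp(y), -y*z + 4*exp(-x), -3*x*cos(x*y) - 4*y*sin(x*y) + 2*y*cos(x*y) + 3*exp(-y)) ≠ 0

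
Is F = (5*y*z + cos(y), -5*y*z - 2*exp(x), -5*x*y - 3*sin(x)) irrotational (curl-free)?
No, ∇×F = (-5*x + 5*y, 10*y + 3*cos(x), -5*z - 2*exp(x) + sin(y))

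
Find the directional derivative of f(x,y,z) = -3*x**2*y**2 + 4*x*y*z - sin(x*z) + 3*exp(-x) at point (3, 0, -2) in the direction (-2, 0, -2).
sqrt(2)*(3 + exp(3)*cos(6))*exp(-3)/2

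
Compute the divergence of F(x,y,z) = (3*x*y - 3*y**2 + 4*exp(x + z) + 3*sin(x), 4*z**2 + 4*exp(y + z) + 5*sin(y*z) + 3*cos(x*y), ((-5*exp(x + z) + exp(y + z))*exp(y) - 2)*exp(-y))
-3*x*sin(x*y) + 3*y + 5*z*cos(y*z) - exp(x + z) + 5*exp(y + z) + 3*cos(x)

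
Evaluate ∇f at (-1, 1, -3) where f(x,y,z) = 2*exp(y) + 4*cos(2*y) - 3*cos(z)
(0, -8*sin(2) + 2*E, -3*sin(3))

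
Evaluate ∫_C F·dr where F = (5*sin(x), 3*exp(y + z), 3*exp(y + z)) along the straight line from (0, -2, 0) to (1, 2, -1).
-5*cos(1) - 3*exp(-2) + 5 + 3*E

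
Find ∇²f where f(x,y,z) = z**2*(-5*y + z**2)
-10*y + 12*z**2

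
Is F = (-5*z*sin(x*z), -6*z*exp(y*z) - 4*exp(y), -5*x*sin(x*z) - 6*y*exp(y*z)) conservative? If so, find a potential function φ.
Yes, F is conservative. φ = -4*exp(y) - 6*exp(y*z) + 5*cos(x*z)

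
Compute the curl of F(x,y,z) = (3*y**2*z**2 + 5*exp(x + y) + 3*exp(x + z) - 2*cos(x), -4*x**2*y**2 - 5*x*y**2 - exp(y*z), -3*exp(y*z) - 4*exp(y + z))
(y*exp(y*z) - 3*z*exp(y*z) - 4*exp(y + z), 6*y**2*z + 3*exp(x + z), -8*x*y**2 - 5*y**2 - 6*y*z**2 - 5*exp(x + y))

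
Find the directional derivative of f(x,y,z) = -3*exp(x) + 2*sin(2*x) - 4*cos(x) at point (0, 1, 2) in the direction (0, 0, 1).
0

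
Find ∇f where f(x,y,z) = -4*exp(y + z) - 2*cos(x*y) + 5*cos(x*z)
(2*y*sin(x*y) - 5*z*sin(x*z), 2*x*sin(x*y) - 4*exp(y + z), -5*x*sin(x*z) - 4*exp(y + z))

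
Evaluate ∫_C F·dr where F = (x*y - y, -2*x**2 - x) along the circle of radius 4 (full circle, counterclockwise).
0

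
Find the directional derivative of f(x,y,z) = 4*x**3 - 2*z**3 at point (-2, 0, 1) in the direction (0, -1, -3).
9*sqrt(10)/5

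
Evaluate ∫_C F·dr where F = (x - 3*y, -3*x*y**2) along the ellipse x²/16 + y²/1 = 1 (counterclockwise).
9*pi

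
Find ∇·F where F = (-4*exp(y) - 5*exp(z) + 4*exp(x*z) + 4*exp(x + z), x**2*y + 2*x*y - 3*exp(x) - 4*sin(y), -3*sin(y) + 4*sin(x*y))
x**2 + 2*x + 4*z*exp(x*z) + 4*exp(x + z) - 4*cos(y)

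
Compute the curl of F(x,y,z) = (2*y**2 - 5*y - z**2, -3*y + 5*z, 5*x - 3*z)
(-5, -2*z - 5, 5 - 4*y)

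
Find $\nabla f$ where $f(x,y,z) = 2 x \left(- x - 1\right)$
(-4*x - 2, 0, 0)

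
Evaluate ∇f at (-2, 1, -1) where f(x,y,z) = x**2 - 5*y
(-4, -5, 0)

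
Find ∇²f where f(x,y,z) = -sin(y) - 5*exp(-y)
sin(y) - 5*exp(-y)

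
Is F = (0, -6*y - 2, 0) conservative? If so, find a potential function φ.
Yes, F is conservative. φ = y*(-3*y - 2)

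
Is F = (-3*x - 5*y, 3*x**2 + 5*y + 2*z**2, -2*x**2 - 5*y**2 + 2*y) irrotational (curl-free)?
No, ∇×F = (-10*y - 4*z + 2, 4*x, 6*x + 5)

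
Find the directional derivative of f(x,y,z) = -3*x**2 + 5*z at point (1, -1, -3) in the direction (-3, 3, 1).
23*sqrt(19)/19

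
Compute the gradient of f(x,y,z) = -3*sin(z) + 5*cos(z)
(0, 0, -5*sin(z) - 3*cos(z))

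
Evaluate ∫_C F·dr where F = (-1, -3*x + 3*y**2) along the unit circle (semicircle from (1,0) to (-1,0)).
2 - 3*pi/2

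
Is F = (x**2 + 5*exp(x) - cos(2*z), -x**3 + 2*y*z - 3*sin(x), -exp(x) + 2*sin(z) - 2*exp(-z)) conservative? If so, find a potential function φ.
No, ∇×F = (-2*y, exp(x) + 2*sin(2*z), -3*x**2 - 3*cos(x)) ≠ 0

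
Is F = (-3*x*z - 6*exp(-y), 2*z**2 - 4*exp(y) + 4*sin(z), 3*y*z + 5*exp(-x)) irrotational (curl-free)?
No, ∇×F = (-z - 4*cos(z), -3*x + 5*exp(-x), -6*exp(-y))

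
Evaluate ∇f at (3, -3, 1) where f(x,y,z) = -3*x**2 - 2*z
(-18, 0, -2)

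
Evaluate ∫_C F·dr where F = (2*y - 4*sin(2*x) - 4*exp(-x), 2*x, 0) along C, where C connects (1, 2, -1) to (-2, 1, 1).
-8 - 4*exp(-1) + 2*cos(4) - 2*cos(2) + 4*exp(2)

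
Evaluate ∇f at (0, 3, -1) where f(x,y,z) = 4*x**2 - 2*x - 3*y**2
(-2, -18, 0)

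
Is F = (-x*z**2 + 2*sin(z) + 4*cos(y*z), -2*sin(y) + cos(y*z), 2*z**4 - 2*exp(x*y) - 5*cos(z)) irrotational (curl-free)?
No, ∇×F = (-2*x*exp(x*y) + y*sin(y*z), -2*x*z + 2*y*exp(x*y) - 4*y*sin(y*z) + 2*cos(z), 4*z*sin(y*z))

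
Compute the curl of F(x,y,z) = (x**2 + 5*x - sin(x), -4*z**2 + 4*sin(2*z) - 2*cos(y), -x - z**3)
(8*z - 8*cos(2*z), 1, 0)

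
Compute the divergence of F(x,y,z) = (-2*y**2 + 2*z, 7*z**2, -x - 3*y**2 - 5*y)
0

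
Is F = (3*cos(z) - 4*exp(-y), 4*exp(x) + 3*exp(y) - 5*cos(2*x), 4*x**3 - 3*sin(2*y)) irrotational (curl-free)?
No, ∇×F = (-6*cos(2*y), -12*x**2 - 3*sin(z), 4*exp(x) + 10*sin(2*x) - 4*exp(-y))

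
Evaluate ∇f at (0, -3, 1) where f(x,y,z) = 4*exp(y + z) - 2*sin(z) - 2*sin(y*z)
(0, 4*exp(-2) - 2*cos(3), 6*cos(3) - 2*cos(1) + 4*exp(-2))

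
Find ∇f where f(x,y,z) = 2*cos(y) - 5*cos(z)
(0, -2*sin(y), 5*sin(z))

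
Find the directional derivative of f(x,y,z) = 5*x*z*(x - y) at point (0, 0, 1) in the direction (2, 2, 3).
0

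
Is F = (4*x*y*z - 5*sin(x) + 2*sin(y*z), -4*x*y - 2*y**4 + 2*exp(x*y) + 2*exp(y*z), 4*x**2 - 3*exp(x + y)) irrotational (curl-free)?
No, ∇×F = (-2*y*exp(y*z) - 3*exp(x + y), 4*x*y - 8*x + 2*y*cos(y*z) + 3*exp(x + y), -4*x*z + 2*y*exp(x*y) - 4*y - 2*z*cos(y*z))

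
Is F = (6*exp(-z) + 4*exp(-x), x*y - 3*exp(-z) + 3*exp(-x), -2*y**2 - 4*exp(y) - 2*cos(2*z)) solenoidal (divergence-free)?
No, ∇·F = x + 4*sin(2*z) - 4*exp(-x)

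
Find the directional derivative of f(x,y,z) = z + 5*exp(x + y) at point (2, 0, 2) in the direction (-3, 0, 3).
sqrt(2)*(1 - 5*exp(2))/2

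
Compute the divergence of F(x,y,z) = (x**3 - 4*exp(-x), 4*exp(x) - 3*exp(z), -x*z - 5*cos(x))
3*x**2 - x + 4*exp(-x)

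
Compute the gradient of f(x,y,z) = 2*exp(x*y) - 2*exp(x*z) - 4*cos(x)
(2*y*exp(x*y) - 2*z*exp(x*z) + 4*sin(x), 2*x*exp(x*y), -2*x*exp(x*z))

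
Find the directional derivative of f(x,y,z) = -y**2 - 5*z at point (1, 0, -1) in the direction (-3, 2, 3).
-15*sqrt(22)/22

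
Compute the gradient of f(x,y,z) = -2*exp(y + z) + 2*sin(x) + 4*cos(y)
(2*cos(x), -2*exp(y + z) - 4*sin(y), -2*exp(y + z))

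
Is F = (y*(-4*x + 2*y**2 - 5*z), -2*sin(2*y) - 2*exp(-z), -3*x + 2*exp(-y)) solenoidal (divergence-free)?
No, ∇·F = -4*y - 4*cos(2*y)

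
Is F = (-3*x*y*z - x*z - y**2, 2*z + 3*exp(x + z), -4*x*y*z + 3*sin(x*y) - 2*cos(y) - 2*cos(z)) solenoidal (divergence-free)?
No, ∇·F = -4*x*y - 3*y*z - z + 2*sin(z)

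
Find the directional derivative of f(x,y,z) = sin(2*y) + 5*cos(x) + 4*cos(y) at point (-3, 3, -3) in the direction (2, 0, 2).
5*sqrt(2)*sin(3)/2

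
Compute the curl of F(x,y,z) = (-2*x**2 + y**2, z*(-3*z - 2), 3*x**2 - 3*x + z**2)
(6*z + 2, 3 - 6*x, -2*y)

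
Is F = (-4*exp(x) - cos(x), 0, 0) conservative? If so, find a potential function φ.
Yes, F is conservative. φ = -4*exp(x) - sin(x)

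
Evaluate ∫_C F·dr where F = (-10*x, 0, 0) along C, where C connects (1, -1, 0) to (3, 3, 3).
-40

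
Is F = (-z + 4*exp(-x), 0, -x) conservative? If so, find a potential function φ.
Yes, F is conservative. φ = -x*z - 4*exp(-x)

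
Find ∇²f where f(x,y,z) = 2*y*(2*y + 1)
8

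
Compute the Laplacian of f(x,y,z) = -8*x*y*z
0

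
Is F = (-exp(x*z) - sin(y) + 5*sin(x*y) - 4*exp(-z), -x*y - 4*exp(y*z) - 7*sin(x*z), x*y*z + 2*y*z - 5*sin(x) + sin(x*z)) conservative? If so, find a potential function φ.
No, ∇×F = (x*z + 7*x*cos(x*z) + 4*y*exp(y*z) + 2*z, -x*exp(x*z) - y*z - z*cos(x*z) + 5*cos(x) + 4*exp(-z), -5*x*cos(x*y) - y - 7*z*cos(x*z) + cos(y)) ≠ 0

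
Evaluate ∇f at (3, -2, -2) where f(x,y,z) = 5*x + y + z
(5, 1, 1)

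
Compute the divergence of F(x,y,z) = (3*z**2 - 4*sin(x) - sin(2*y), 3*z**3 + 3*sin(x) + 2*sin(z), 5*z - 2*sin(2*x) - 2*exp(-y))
5 - 4*cos(x)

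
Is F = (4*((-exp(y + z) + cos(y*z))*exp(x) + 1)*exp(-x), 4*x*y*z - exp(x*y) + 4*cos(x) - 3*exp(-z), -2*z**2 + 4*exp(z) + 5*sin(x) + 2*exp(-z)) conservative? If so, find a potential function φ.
No, ∇×F = (-4*x*y - 3*exp(-z), -4*y*sin(y*z) - 4*exp(y + z) - 5*cos(x), 4*y*z - y*exp(x*y) + 4*z*sin(y*z) + 4*exp(y + z) - 4*sin(x)) ≠ 0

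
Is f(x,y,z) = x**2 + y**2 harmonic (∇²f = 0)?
No, ∇²f = 4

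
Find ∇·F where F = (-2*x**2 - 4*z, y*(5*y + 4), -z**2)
-4*x + 10*y - 2*z + 4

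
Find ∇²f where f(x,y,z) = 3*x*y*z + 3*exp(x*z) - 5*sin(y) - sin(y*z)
3*x**2*exp(x*z) + y**2*sin(y*z) + 3*z**2*exp(x*z) + z**2*sin(y*z) + 5*sin(y)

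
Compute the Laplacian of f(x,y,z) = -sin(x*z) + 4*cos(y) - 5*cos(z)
x**2*sin(x*z) + z**2*sin(x*z) - 4*cos(y) + 5*cos(z)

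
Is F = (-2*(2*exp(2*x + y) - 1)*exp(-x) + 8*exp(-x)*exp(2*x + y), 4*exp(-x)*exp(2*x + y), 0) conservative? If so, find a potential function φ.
Yes, F is conservative. φ = 2*(2*exp(2*x + y) - 1)*exp(-x)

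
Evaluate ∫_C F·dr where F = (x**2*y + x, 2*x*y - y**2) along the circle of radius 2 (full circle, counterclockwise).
-4*pi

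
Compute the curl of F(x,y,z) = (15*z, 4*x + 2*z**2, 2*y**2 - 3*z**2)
(4*y - 4*z, 15, 4)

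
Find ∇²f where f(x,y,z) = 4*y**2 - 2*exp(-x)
8 - 2*exp(-x)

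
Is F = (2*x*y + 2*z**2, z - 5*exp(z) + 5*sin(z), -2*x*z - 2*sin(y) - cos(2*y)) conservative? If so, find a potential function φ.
No, ∇×F = (5*exp(z) + 2*sin(2*y) - 2*cos(y) - 5*cos(z) - 1, 6*z, -2*x) ≠ 0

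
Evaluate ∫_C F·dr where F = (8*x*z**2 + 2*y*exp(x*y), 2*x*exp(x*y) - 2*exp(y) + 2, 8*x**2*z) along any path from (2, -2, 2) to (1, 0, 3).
-24 - 2*exp(-4) + 2*exp(-2)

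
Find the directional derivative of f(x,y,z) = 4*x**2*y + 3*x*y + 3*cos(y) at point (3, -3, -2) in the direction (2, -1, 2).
-69 - sin(3)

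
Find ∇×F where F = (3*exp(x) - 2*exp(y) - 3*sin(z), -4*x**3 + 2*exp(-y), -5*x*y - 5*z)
(-5*x, 5*y - 3*cos(z), -12*x**2 + 2*exp(y))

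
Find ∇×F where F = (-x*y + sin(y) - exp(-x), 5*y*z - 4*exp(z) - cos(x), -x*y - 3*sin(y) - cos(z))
(-x - 5*y + 4*exp(z) - 3*cos(y), y, x + sin(x) - cos(y))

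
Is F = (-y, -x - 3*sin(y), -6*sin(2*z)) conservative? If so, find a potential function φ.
Yes, F is conservative. φ = -x*y + 3*cos(y) + 3*cos(2*z)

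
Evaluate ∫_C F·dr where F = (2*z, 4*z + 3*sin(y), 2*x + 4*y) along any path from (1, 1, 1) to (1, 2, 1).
-3*cos(2) + 3*cos(1) + 4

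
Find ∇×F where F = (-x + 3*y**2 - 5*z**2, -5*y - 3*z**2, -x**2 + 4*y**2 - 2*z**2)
(8*y + 6*z, 2*x - 10*z, -6*y)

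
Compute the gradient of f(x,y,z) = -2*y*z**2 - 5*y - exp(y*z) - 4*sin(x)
(-4*cos(x), -2*z**2 - z*exp(y*z) - 5, y*(-4*z - exp(y*z)))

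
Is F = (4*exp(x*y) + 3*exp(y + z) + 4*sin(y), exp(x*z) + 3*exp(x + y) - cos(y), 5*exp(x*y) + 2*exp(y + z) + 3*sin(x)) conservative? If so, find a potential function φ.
No, ∇×F = (5*x*exp(x*y) - x*exp(x*z) + 2*exp(y + z), -5*y*exp(x*y) + 3*exp(y + z) - 3*cos(x), -4*x*exp(x*y) + z*exp(x*z) + 3*exp(x + y) - 3*exp(y + z) - 4*cos(y)) ≠ 0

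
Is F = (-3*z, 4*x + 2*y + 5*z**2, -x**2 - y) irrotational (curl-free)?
No, ∇×F = (-10*z - 1, 2*x - 3, 4)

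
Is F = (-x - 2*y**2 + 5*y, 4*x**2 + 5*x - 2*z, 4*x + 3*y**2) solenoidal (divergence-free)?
No, ∇·F = -1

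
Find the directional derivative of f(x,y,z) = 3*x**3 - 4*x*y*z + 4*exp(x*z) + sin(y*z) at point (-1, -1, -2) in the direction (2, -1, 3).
-sqrt(14)*(cos(2) + 2 + 28*exp(2))/14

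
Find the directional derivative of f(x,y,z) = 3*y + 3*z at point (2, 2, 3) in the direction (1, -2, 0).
-6*sqrt(5)/5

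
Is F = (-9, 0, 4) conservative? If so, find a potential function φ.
Yes, F is conservative. φ = -9*x + 4*z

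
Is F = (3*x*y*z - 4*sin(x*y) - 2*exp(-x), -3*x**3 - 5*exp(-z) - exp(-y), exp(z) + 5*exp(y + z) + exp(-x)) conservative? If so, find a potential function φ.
No, ∇×F = ((5*exp(y + 2*z) - 5)*exp(-z), 3*x*y + exp(-x), x*(-9*x - 3*z + 4*cos(x*y))) ≠ 0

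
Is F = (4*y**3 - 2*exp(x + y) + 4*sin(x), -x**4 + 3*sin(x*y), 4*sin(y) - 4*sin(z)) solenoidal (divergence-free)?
No, ∇·F = 3*x*cos(x*y) - 2*exp(x + y) + 4*cos(x) - 4*cos(z)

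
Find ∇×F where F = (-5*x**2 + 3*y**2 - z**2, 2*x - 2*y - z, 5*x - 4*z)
(1, -2*z - 5, 2 - 6*y)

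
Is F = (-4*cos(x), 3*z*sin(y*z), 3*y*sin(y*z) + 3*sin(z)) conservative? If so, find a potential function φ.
Yes, F is conservative. φ = -4*sin(x) - 3*cos(z) - 3*cos(y*z)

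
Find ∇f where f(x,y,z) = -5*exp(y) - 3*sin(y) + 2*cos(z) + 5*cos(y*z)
(0, -5*z*sin(y*z) - 5*exp(y) - 3*cos(y), -5*y*sin(y*z) - 2*sin(z))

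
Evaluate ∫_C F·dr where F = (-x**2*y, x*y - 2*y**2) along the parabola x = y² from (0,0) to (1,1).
-59/84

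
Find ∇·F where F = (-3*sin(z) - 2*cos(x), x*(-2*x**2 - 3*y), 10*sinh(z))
-3*x + 2*sin(x) + 10*cosh(z)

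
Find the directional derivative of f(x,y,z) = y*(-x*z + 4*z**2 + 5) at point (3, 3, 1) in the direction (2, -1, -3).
-57*sqrt(14)/14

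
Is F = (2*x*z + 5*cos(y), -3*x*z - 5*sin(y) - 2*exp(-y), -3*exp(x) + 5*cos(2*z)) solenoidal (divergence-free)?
No, ∇·F = 2*z - 10*sin(2*z) - 5*cos(y) + 2*exp(-y)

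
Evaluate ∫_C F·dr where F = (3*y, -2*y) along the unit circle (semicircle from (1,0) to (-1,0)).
-3*pi/2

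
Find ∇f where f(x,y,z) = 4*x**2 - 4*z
(8*x, 0, -4)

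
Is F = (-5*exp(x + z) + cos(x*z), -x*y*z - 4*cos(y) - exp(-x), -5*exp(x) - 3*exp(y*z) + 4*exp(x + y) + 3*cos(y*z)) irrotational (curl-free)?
No, ∇×F = (x*y - 3*z*exp(y*z) - 3*z*sin(y*z) + 4*exp(x + y), -x*sin(x*z) + 5*exp(x) - 4*exp(x + y) - 5*exp(x + z), -y*z + exp(-x))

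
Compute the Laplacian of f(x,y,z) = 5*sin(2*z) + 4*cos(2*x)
-20*sin(2*z) - 16*cos(2*x)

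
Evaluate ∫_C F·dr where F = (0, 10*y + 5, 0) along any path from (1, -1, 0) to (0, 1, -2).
10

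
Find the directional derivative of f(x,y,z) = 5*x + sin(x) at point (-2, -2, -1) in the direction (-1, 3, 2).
-sqrt(14)*(cos(2) + 5)/14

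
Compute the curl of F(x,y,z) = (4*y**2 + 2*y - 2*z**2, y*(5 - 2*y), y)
(1, -4*z, -8*y - 2)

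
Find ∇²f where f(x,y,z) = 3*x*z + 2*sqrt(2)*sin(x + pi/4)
-2*sqrt(2)*sin(x + pi/4)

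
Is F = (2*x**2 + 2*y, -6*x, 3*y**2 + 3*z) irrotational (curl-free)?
No, ∇×F = (6*y, 0, -8)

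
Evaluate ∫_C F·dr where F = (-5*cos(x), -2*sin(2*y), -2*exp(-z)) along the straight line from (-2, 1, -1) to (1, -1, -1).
-5*sin(2) - 5*sin(1)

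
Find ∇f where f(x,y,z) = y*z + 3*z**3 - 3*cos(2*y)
(0, z + 6*sin(2*y), y + 9*z**2)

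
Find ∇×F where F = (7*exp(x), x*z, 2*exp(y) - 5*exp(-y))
(-x + 2*exp(y) + 5*exp(-y), 0, z)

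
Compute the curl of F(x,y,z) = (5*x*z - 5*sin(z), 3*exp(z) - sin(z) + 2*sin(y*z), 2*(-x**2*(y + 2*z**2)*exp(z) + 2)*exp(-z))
(-2*x**2 - 2*y*cos(y*z) - 3*exp(z) + cos(z), 4*x*(y + 2*z**2) + 5*x - 5*cos(z), 0)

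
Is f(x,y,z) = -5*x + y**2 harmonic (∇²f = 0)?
No, ∇²f = 2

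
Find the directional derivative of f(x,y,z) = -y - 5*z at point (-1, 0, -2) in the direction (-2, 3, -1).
sqrt(14)/7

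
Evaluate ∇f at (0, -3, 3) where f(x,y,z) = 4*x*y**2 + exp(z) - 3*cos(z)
(36, 0, 3*sin(3) + exp(3))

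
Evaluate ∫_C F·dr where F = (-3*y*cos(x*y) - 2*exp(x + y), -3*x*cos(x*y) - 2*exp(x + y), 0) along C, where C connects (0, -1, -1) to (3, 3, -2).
-2*exp(6) - 3*sin(9) + 2*exp(-1)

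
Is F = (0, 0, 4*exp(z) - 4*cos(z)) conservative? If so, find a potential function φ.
Yes, F is conservative. φ = 4*exp(z) - 4*sin(z)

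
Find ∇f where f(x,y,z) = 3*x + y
(3, 1, 0)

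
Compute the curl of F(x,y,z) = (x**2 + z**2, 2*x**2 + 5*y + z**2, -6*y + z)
(-2*z - 6, 2*z, 4*x)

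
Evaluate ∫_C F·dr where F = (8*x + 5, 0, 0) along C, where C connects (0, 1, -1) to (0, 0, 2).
0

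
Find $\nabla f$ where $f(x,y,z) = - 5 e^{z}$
(0, 0, -5*exp(z))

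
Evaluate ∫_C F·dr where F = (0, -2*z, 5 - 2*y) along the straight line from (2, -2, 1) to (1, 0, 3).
6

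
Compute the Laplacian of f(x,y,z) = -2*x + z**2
2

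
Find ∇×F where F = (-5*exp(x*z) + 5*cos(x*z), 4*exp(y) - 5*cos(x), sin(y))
(cos(y), -5*x*(exp(x*z) + sin(x*z)), 5*sin(x))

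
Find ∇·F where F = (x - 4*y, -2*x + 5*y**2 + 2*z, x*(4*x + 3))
10*y + 1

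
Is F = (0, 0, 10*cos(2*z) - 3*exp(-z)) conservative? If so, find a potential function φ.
Yes, F is conservative. φ = 5*sin(2*z) + 3*exp(-z)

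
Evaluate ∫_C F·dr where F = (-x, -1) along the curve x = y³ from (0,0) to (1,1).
-3/2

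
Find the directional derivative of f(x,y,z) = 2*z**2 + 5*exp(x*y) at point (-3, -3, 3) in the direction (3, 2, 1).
3*sqrt(14)*(4 - 25*exp(9))/14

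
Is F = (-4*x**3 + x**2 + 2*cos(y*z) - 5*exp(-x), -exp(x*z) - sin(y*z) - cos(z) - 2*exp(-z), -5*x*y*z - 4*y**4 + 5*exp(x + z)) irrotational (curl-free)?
No, ∇×F = (-5*x*z + x*exp(x*z) - 16*y**3 + y*cos(y*z) - sin(z) - 2*exp(-z), 5*y*z - 2*y*sin(y*z) - 5*exp(x + z), z*(-exp(x*z) + 2*sin(y*z)))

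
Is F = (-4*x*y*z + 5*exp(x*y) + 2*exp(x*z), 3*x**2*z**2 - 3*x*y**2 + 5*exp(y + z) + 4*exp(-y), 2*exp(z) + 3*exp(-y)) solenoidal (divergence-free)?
No, ∇·F = -6*x*y - 4*y*z + 5*y*exp(x*y) + 2*z*exp(x*z) + 2*exp(z) + 5*exp(y + z) - 4*exp(-y)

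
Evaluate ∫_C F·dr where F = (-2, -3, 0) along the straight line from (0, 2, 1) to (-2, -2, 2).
16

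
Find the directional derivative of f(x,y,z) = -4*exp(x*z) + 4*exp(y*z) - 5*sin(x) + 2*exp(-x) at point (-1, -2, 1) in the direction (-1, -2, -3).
sqrt(14)*(-12*E + 16 + (-2*sinh(1) + 5*cos(1) + 6*cosh(1))*exp(2))*exp(-2)/14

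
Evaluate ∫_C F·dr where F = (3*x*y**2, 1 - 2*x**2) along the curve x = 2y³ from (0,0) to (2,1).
61/14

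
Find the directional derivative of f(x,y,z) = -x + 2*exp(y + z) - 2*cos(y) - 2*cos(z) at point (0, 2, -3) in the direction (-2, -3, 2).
2*sqrt(17)*(-3*E*sin(2) - 1 - 2*E*sin(3) + E)*exp(-1)/17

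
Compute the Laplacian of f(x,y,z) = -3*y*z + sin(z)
-sin(z)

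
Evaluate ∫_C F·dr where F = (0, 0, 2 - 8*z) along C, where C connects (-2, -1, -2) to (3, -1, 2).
8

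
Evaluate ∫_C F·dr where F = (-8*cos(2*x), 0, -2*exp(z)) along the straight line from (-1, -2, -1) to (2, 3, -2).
-4*sin(2) - 2*exp(-2) + 2*exp(-1) - 4*sin(4)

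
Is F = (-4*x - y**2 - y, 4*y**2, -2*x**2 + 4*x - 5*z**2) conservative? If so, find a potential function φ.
No, ∇×F = (0, 4*x - 4, 2*y + 1) ≠ 0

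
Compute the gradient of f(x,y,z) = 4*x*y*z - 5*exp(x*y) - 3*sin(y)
(y*(4*z - 5*exp(x*y)), 4*x*z - 5*x*exp(x*y) - 3*cos(y), 4*x*y)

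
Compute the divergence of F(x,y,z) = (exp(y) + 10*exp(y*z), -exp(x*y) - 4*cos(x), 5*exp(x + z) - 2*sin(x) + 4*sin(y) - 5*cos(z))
-x*exp(x*y) + 5*exp(x + z) + 5*sin(z)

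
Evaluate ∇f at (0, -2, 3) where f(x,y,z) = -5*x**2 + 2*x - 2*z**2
(2, 0, -12)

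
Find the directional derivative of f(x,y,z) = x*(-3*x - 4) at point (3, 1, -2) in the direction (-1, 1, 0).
11*sqrt(2)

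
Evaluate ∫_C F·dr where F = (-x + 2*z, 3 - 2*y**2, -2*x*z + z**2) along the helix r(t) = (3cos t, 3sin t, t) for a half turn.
-6*pi + pi**3/3 + 12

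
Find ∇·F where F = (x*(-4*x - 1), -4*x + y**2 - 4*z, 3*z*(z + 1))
-8*x + 2*y + 6*z + 2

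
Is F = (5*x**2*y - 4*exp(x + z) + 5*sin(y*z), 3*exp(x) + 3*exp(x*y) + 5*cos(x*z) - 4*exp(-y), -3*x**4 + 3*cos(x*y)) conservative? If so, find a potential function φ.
No, ∇×F = (x*(-3*sin(x*y) + 5*sin(x*z)), 12*x**3 + 3*y*sin(x*y) + 5*y*cos(y*z) - 4*exp(x + z), -5*x**2 + 3*y*exp(x*y) - 5*z*sin(x*z) - 5*z*cos(y*z) + 3*exp(x)) ≠ 0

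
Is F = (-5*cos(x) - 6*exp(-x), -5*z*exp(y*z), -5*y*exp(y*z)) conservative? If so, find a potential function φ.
Yes, F is conservative. φ = -5*exp(y*z) - 5*sin(x) + 6*exp(-x)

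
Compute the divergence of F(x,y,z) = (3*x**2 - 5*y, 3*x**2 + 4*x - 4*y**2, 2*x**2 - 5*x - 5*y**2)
6*x - 8*y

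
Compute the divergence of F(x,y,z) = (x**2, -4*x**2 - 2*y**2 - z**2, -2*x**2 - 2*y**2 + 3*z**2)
2*x - 4*y + 6*z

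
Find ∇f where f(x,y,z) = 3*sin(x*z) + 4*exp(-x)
(3*z*cos(x*z) - 4*exp(-x), 0, 3*x*cos(x*z))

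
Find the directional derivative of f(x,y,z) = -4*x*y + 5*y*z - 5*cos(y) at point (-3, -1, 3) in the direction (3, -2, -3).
sqrt(22)*(-27 + 10*sin(1))/22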